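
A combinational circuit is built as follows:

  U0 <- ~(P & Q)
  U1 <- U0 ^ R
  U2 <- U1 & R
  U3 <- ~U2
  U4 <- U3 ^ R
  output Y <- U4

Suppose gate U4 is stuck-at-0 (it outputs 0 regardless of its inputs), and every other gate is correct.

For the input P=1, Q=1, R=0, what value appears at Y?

0

Propagate with U4 forced: U0=0, U1=0, U2=0, U3=1, U4=0 [stuck-at-0].
So Y = 0. (Without the fault it would be 1.)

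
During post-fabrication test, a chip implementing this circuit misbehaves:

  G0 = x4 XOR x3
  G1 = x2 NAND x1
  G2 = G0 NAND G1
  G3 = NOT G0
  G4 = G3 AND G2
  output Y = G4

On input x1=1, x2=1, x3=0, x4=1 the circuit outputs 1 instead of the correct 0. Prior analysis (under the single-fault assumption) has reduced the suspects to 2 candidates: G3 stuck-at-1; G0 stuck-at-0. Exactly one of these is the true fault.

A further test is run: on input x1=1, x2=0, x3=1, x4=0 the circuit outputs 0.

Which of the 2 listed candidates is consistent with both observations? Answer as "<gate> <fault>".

Evaluate each candidate on input x1=1, x2=0, x3=1, x4=0:
  G3 stuck-at-1: G0=1, G1=1, G2=0, G3=1 [stuck-at-1], G4=0 → 0 — matches
  G0 stuck-at-0: G0=0 [stuck-at-0], G1=1, G2=1, G3=1, G4=1 → 1 — eliminated
Only G3 stuck-at-1 reproduces the observed 0.

G3 stuck-at-1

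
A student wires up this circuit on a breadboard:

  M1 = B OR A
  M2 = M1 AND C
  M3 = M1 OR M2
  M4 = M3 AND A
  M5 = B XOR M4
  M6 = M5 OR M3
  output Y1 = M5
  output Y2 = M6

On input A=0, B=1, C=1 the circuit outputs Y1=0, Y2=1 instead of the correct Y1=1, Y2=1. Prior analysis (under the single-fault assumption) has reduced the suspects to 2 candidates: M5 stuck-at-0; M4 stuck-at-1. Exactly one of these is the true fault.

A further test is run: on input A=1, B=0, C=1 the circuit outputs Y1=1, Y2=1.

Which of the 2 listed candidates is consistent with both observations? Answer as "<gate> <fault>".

Evaluate each candidate on input A=1, B=0, C=1:
  M5 stuck-at-0: M1=1, M2=1, M3=1, M4=1, M5=0 [stuck-at-0], M6=1 → Y1=0, Y2=1 — eliminated
  M4 stuck-at-1: M1=1, M2=1, M3=1, M4=1 [stuck-at-1], M5=1, M6=1 → Y1=1, Y2=1 — matches
Only M4 stuck-at-1 reproduces the observed Y1=1, Y2=1.

M4 stuck-at-1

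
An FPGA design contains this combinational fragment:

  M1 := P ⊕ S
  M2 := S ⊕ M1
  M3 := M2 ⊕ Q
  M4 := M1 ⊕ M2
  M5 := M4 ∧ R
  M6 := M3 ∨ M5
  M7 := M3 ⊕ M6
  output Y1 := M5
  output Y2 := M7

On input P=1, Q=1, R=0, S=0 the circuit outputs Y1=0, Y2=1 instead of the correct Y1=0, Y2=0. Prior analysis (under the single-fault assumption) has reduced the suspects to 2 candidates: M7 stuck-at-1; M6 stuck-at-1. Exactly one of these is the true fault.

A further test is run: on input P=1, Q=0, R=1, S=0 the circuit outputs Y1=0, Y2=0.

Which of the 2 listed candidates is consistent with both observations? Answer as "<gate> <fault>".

Evaluate each candidate on input P=1, Q=0, R=1, S=0:
  M7 stuck-at-1: M1=1, M2=1, M3=1, M4=0, M5=0, M6=1, M7=1 [stuck-at-1] → Y1=0, Y2=1 — eliminated
  M6 stuck-at-1: M1=1, M2=1, M3=1, M4=0, M5=0, M6=1 [stuck-at-1], M7=0 → Y1=0, Y2=0 — matches
Only M6 stuck-at-1 reproduces the observed Y1=0, Y2=0.

M6 stuck-at-1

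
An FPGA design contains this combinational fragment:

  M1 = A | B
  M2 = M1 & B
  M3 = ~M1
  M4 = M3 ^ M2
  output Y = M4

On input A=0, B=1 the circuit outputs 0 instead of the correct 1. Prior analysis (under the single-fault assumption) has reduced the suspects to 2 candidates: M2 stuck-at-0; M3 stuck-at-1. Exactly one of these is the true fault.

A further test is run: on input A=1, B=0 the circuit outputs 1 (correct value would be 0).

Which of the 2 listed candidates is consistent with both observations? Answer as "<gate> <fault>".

Evaluate each candidate on input A=1, B=0:
  M2 stuck-at-0: M1=1, M2=0 [stuck-at-0], M3=0, M4=0 → 0 — eliminated
  M3 stuck-at-1: M1=1, M2=0, M3=1 [stuck-at-1], M4=1 → 1 — matches
Only M3 stuck-at-1 reproduces the observed 1.

M3 stuck-at-1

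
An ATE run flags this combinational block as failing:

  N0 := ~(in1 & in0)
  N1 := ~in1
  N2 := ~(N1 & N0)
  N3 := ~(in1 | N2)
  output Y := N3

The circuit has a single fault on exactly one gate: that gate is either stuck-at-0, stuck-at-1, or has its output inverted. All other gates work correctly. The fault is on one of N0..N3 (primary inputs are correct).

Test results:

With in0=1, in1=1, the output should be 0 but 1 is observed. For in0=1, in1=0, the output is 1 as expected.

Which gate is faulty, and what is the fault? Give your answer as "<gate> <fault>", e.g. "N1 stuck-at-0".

N3 stuck-at-1

Fault-free values for test 1 (in0=1, in1=1): N0=0, N1=0, N2=1, N3=0, giving Y=0. Observed 1.
Test 1: faults giving observed 1 are {N3 stuck-at-1, N3 inverted output}.
Test 2 (in0=1, in1=0): fault-free N0=1, N1=1, N2=0, N3=1 → 1; observed 1. Eliminates N3 inverted output.
Only N3 stuck-at-1 is consistent with every test.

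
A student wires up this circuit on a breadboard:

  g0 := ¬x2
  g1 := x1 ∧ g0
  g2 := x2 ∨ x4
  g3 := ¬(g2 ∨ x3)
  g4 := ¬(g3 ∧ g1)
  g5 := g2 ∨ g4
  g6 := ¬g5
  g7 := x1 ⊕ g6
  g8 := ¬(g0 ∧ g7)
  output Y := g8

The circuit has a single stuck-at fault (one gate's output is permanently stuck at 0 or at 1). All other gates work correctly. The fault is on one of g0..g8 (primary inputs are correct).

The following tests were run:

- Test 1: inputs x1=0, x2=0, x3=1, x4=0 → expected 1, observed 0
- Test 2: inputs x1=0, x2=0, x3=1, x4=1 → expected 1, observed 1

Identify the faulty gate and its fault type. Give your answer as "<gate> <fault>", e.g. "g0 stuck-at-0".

g4 stuck-at-0

Fault-free values for test 1 (x1=0, x2=0, x3=1, x4=0): g0=1, g1=0, g2=0, g3=0, g4=1, g5=1, g6=0, g7=0, g8=1, giving Y=1. Observed 0.
Test 1: faults giving observed 0 are {g4 stuck-at-0, g5 stuck-at-0, g6 stuck-at-1, g7 stuck-at-1, g8 stuck-at-0}.
Test 2 (x1=0, x2=0, x3=1, x4=1): fault-free g0=1, g1=0, g2=1, g3=0, g4=1, g5=1, g6=0, g7=0, g8=1 → 1; observed 1. Eliminates g5 stuck-at-0, g6 stuck-at-1, g7 stuck-at-1, g8 stuck-at-0.
Only g4 stuck-at-0 is consistent with every test.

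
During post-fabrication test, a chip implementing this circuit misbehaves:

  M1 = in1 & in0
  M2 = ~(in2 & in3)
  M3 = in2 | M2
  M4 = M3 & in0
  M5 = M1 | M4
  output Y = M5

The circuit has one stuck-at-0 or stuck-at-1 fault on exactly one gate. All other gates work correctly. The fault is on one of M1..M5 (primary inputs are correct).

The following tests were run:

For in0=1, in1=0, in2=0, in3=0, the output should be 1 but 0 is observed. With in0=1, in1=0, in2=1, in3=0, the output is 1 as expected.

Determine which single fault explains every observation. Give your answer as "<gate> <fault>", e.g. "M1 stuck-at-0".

M2 stuck-at-0

Fault-free values for test 1 (in0=1, in1=0, in2=0, in3=0): M1=0, M2=1, M3=1, M4=1, M5=1, giving Y=1. Observed 0.
Test 1: faults giving observed 0 are {M2 stuck-at-0, M3 stuck-at-0, M4 stuck-at-0, M5 stuck-at-0}.
Test 2 (in0=1, in1=0, in2=1, in3=0): fault-free M1=0, M2=1, M3=1, M4=1, M5=1 → 1; observed 1. Eliminates M3 stuck-at-0, M4 stuck-at-0, M5 stuck-at-0.
Only M2 stuck-at-0 is consistent with every test.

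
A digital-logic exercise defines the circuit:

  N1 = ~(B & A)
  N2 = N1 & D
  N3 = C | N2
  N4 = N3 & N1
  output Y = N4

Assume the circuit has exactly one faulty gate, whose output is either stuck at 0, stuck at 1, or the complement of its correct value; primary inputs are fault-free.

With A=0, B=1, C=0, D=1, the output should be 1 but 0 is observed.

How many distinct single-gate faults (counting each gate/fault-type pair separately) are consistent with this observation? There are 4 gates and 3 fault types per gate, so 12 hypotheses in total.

Fault-free: N1=1, N2=1, N3=1, N4=1 → 1. Observed 0.
  N1 stuck-at-0: output 0 ✓
  N1 stuck-at-1: output 1 ✗
  N1 inverted output: output 0 ✓
  N2 stuck-at-0: output 0 ✓
  N2 stuck-at-1: output 1 ✗
  N2 inverted output: output 0 ✓
  N3 stuck-at-0: output 0 ✓
  N3 stuck-at-1: output 1 ✗
  N3 inverted output: output 0 ✓
  N4 stuck-at-0: output 0 ✓
  N4 stuck-at-1: output 1 ✗
  N4 inverted output: output 0 ✓
Consistent faults: {N1 stuck-at-0, N1 inverted output, N2 stuck-at-0, N2 inverted output, N3 stuck-at-0, N3 inverted output, N4 stuck-at-0, N4 inverted output} — 8 in all.

8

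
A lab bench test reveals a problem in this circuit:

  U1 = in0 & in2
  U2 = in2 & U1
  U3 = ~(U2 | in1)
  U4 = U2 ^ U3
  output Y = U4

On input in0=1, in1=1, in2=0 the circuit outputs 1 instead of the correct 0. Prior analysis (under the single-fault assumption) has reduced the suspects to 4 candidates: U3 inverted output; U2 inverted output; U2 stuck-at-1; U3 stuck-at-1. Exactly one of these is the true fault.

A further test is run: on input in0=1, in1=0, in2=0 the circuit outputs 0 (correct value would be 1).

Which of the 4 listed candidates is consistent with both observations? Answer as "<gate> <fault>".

Evaluate each candidate on input in0=1, in1=0, in2=0:
  U3 inverted output: U1=0, U2=0, U3=0 [inverted output], U4=0 → 0 — matches
  U2 inverted output: U1=0, U2=1 [inverted output], U3=0, U4=1 → 1 — eliminated
  U2 stuck-at-1: U1=0, U2=1 [stuck-at-1], U3=0, U4=1 → 1 — eliminated
  U3 stuck-at-1: U1=0, U2=0, U3=1 [stuck-at-1], U4=1 → 1 — eliminated
Only U3 inverted output reproduces the observed 0.

U3 inverted output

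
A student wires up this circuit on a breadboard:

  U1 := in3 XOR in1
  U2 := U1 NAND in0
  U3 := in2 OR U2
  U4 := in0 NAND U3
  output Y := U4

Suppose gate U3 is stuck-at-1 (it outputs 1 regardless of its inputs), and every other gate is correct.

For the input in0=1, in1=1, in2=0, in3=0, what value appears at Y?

Propagate with U3 forced: U1=1, U2=0, U3=1 [stuck-at-1], U4=0.
So Y = 0. (Without the fault it would be 1.)

0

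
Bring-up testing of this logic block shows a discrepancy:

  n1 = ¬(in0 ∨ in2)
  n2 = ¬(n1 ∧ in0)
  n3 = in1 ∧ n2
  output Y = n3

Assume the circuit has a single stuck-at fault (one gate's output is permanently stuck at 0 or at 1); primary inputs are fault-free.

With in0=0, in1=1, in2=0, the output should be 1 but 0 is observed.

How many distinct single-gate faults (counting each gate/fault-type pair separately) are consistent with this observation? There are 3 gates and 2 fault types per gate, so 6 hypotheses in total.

2

Fault-free: n1=1, n2=1, n3=1 → 1. Observed 0.
  n1 stuck-at-0: output 1 ✗
  n1 stuck-at-1: output 1 ✗
  n2 stuck-at-0: output 0 ✓
  n2 stuck-at-1: output 1 ✗
  n3 stuck-at-0: output 0 ✓
  n3 stuck-at-1: output 1 ✗
Consistent faults: {n2 stuck-at-0, n3 stuck-at-0} — 2 in all.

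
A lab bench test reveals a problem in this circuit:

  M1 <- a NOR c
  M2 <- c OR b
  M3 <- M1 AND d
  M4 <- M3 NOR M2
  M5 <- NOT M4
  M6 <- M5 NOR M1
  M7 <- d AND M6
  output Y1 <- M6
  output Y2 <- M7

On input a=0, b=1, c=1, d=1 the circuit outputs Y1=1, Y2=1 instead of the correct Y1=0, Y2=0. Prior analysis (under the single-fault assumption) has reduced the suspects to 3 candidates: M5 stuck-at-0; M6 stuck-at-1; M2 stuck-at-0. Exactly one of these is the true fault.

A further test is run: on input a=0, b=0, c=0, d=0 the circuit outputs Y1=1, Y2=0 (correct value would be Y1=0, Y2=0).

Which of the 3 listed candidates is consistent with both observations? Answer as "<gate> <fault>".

M6 stuck-at-1

Evaluate each candidate on input a=0, b=0, c=0, d=0:
  M5 stuck-at-0: M1=1, M2=0, M3=0, M4=1, M5=0 [stuck-at-0], M6=0, M7=0 → Y1=0, Y2=0 — eliminated
  M6 stuck-at-1: M1=1, M2=0, M3=0, M4=1, M5=0, M6=1 [stuck-at-1], M7=0 → Y1=1, Y2=0 — matches
  M2 stuck-at-0: M1=1, M2=0 [stuck-at-0], M3=0, M4=1, M5=0, M6=0, M7=0 → Y1=0, Y2=0 — eliminated
Only M6 stuck-at-1 reproduces the observed Y1=1, Y2=0.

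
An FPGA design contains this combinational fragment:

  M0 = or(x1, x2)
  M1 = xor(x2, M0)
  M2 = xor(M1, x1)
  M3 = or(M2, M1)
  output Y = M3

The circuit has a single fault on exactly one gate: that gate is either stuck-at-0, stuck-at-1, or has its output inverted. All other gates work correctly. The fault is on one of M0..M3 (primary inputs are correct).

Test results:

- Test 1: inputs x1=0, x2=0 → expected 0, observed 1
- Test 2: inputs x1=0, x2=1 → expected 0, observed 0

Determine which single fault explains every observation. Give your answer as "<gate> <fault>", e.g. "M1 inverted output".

Fault-free values for test 1 (x1=0, x2=0): M0=0, M1=0, M2=0, M3=0, giving Y=0. Observed 1.
Test 1: faults giving observed 1 are {M0 stuck-at-1, M0 inverted output, M1 stuck-at-1, M1 inverted output, M2 stuck-at-1, M2 inverted output, M3 stuck-at-1, M3 inverted output}.
Test 2 (x1=0, x2=1): fault-free M0=1, M1=0, M2=0, M3=0 → 0; observed 0. Eliminates M0 inverted output, M1 stuck-at-1, M1 inverted output, M2 stuck-at-1, M2 inverted output, M3 stuck-at-1, M3 inverted output.
Only M0 stuck-at-1 is consistent with every test.

M0 stuck-at-1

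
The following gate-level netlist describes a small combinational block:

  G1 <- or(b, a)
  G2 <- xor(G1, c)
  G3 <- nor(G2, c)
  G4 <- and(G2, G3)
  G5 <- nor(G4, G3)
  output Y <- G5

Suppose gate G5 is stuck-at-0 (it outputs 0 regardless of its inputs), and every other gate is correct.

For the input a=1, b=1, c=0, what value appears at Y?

0

Propagate with G5 forced: G1=1, G2=1, G3=0, G4=0, G5=0 [stuck-at-0].
So Y = 0. (Without the fault it would be 1.)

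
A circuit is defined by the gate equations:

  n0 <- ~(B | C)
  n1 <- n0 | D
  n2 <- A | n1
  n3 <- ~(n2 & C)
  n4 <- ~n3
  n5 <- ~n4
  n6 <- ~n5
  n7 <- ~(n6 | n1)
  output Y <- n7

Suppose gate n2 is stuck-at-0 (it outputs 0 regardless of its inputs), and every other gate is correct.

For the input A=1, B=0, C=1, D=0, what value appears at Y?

1

Propagate with n2 forced: n0=0, n1=0, n2=0 [stuck-at-0], n3=1, n4=0, n5=1, n6=0, n7=1.
So Y = 1. (Without the fault it would be 0.)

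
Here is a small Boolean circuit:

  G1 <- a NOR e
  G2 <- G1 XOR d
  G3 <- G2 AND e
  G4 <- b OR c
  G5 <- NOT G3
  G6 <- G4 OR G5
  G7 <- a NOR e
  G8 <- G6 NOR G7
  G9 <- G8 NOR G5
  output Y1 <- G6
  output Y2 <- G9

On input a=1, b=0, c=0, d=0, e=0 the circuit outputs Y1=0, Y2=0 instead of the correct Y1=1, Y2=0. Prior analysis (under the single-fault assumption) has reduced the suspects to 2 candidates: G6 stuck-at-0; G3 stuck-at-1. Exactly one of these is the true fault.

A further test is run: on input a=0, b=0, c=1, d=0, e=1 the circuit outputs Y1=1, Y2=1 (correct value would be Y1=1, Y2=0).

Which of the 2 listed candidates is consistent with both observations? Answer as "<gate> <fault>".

Evaluate each candidate on input a=0, b=0, c=1, d=0, e=1:
  G6 stuck-at-0: G1=0, G2=0, G3=0, G4=1, G5=1, G6=0 [stuck-at-0], G7=0, G8=1, G9=0 → Y1=0, Y2=0 — eliminated
  G3 stuck-at-1: G1=0, G2=0, G3=1 [stuck-at-1], G4=1, G5=0, G6=1, G7=0, G8=0, G9=1 → Y1=1, Y2=1 — matches
Only G3 stuck-at-1 reproduces the observed Y1=1, Y2=1.

G3 stuck-at-1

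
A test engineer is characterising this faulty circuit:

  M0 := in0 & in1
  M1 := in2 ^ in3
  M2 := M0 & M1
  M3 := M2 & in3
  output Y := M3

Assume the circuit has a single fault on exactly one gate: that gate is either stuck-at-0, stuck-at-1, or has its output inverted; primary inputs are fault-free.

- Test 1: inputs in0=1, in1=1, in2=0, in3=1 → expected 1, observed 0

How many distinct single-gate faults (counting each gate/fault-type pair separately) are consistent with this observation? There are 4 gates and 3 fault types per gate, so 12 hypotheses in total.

8

Fault-free: M0=1, M1=1, M2=1, M3=1 → 1. Observed 0.
  M0 stuck-at-0: output 0 ✓
  M0 stuck-at-1: output 1 ✗
  M0 inverted output: output 0 ✓
  M1 stuck-at-0: output 0 ✓
  M1 stuck-at-1: output 1 ✗
  M1 inverted output: output 0 ✓
  M2 stuck-at-0: output 0 ✓
  M2 stuck-at-1: output 1 ✗
  M2 inverted output: output 0 ✓
  M3 stuck-at-0: output 0 ✓
  M3 stuck-at-1: output 1 ✗
  M3 inverted output: output 0 ✓
Consistent faults: {M0 stuck-at-0, M0 inverted output, M1 stuck-at-0, M1 inverted output, M2 stuck-at-0, M2 inverted output, M3 stuck-at-0, M3 inverted output} — 8 in all.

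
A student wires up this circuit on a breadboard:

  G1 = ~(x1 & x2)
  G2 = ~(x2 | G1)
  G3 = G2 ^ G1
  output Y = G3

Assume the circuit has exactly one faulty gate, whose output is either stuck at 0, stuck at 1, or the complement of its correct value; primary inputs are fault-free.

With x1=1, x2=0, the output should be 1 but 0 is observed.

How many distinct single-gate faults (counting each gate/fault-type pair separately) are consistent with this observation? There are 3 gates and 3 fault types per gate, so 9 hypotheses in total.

4

Fault-free: G1=1, G2=0, G3=1 → 1. Observed 0.
  G1 stuck-at-0: output 1 ✗
  G1 stuck-at-1: output 1 ✗
  G1 inverted output: output 1 ✗
  G2 stuck-at-0: output 1 ✗
  G2 stuck-at-1: output 0 ✓
  G2 inverted output: output 0 ✓
  G3 stuck-at-0: output 0 ✓
  G3 stuck-at-1: output 1 ✗
  G3 inverted output: output 0 ✓
Consistent faults: {G2 stuck-at-1, G2 inverted output, G3 stuck-at-0, G3 inverted output} — 4 in all.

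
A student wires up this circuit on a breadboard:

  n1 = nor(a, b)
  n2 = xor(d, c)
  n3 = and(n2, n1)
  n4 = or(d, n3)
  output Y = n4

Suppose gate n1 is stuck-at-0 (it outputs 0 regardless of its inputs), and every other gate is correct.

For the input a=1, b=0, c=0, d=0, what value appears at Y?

Propagate with n1 forced: n1=0 [stuck-at-0], n2=0, n3=0, n4=0.
So Y = 0. (Same as the fault-free value — the fault is masked on this input.)

0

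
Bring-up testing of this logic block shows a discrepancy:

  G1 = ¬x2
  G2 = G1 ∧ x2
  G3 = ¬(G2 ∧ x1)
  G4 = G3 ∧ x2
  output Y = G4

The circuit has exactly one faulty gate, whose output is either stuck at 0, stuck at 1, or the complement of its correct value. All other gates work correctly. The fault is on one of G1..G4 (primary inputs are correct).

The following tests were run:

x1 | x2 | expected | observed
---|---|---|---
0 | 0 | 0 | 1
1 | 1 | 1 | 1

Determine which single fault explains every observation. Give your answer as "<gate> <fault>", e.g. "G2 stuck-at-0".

G4 stuck-at-1

Fault-free values for test 1 (x1=0, x2=0): G1=1, G2=0, G3=1, G4=0, giving Y=0. Observed 1.
Test 1: faults giving observed 1 are {G4 stuck-at-1, G4 inverted output}.
Test 2 (x1=1, x2=1): fault-free G1=0, G2=0, G3=1, G4=1 → 1; observed 1. Eliminates G4 inverted output.
Only G4 stuck-at-1 is consistent with every test.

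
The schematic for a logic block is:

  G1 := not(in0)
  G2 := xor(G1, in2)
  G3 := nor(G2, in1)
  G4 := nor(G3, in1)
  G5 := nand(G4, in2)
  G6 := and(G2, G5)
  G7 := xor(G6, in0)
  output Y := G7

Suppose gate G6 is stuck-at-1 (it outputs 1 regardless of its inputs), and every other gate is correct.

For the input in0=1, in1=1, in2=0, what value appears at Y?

0

Propagate with G6 forced: G1=0, G2=0, G3=0, G4=0, G5=1, G6=1 [stuck-at-1], G7=0.
So Y = 0. (Without the fault it would be 1.)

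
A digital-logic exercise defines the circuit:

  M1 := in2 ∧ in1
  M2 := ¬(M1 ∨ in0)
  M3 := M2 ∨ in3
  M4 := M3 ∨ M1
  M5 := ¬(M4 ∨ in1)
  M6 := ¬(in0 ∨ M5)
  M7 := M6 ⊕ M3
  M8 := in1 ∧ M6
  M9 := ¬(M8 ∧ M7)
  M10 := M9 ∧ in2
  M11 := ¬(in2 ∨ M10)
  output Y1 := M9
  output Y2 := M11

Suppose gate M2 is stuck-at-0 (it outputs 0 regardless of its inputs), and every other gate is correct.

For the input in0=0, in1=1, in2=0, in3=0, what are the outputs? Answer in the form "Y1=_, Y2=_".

Propagate with M2 forced: M1=0, M2=0 [stuck-at-0], M3=0, M4=0, M5=0, M6=1, M7=1, M8=1, M9=0, M10=0, M11=1.
So the outputs are Y1=0, Y2=1. (Without the fault they would be Y1=1, Y2=1.)

Y1=0, Y2=1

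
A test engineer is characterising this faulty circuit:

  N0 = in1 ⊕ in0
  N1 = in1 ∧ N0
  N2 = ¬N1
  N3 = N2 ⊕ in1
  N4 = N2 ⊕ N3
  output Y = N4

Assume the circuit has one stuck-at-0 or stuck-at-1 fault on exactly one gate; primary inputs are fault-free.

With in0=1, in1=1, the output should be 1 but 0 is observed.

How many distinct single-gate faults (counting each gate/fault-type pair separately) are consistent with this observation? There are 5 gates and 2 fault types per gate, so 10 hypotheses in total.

Fault-free: N0=0, N1=0, N2=1, N3=0, N4=1 → 1. Observed 0.
  N0 stuck-at-0: output 1 ✗
  N0 stuck-at-1: output 1 ✗
  N1 stuck-at-0: output 1 ✗
  N1 stuck-at-1: output 1 ✗
  N2 stuck-at-0: output 1 ✗
  N2 stuck-at-1: output 1 ✗
  N3 stuck-at-0: output 1 ✗
  N3 stuck-at-1: output 0 ✓
  N4 stuck-at-0: output 0 ✓
  N4 stuck-at-1: output 1 ✗
Consistent faults: {N3 stuck-at-1, N4 stuck-at-0} — 2 in all.

2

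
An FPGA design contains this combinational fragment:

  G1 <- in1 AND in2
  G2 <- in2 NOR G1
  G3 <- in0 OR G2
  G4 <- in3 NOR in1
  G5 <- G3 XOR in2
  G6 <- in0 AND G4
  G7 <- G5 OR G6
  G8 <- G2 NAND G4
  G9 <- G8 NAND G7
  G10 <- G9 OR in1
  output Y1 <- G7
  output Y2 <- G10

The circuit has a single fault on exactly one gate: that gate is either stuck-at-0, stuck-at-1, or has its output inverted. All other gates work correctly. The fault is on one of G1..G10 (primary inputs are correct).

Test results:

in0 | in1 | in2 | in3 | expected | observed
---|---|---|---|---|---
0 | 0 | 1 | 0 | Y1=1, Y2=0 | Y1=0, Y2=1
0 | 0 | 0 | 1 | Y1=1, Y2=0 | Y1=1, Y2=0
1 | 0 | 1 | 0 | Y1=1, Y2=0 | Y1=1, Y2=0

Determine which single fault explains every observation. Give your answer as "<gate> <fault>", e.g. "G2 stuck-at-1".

G3 stuck-at-1

Fault-free values for test 1 (in0=0, in1=0, in2=1, in3=0): G1=0, G2=0, G3=0, G4=1, G5=1, G6=0, G7=1, G8=1, G9=0, G10=0, giving Y1=1, Y2=0. Observed Y1=0, Y2=1.
Test 1: faults giving observed Y1=0, Y2=1 are {G2 stuck-at-1, G2 inverted output, G3 stuck-at-1, G3 inverted output, G5 stuck-at-0, G5 inverted output, G7 stuck-at-0, G7 inverted output}.
Test 2 (in0=0, in1=0, in2=0, in3=1): fault-free G1=0, G2=1, G3=1, G4=0, G5=1, G6=0, G7=1, G8=1, G9=0, G10=0 → Y1=1, Y2=0; observed Y1=1, Y2=0. Eliminates G2 inverted output, G3 inverted output, G5 stuck-at-0, G5 inverted output, G7 stuck-at-0, G7 inverted output.
Test 3 (in0=1, in1=0, in2=1, in3=0): fault-free G1=0, G2=0, G3=1, G4=1, G5=0, G6=1, G7=1, G8=1, G9=0, G10=0 → Y1=1, Y2=0; observed Y1=1, Y2=0. Eliminates G2 stuck-at-1.
Only G3 stuck-at-1 is consistent with every test.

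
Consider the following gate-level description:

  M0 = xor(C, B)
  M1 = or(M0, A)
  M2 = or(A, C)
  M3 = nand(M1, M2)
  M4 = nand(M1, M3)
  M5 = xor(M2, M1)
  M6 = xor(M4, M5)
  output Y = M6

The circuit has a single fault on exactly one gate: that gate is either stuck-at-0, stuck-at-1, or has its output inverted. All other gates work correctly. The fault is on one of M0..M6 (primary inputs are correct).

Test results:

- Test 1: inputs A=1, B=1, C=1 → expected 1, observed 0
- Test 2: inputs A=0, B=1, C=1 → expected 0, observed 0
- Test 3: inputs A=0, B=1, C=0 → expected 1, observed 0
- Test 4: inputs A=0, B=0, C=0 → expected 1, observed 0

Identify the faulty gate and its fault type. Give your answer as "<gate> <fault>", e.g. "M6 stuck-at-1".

M6 stuck-at-0

Fault-free values for test 1 (A=1, B=1, C=1): M0=0, M1=1, M2=1, M3=0, M4=1, M5=0, M6=1, giving Y=1. Observed 0.
Test 1: faults giving observed 0 are {M1 stuck-at-0, M1 inverted output, M3 stuck-at-1, M3 inverted output, M4 stuck-at-0, M4 inverted output, M5 stuck-at-1, M5 inverted output, M6 stuck-at-0, M6 inverted output}.
Test 2 (A=0, B=1, C=1): fault-free M0=0, M1=0, M2=1, M3=1, M4=1, M5=1, M6=0 → 0; observed 0. Eliminates M1 inverted output, M4 stuck-at-0, M4 inverted output, M5 inverted output, M6 inverted output.
Test 3 (A=0, B=1, C=0): fault-free M0=1, M1=1, M2=0, M3=1, M4=0, M5=1, M6=1 → 1; observed 0. Eliminates M1 stuck-at-0, M3 stuck-at-1, M5 stuck-at-1.
Test 4 (A=0, B=0, C=0): fault-free M0=0, M1=0, M2=0, M3=1, M4=1, M5=0, M6=1 → 1; observed 0. Eliminates M3 inverted output.
Only M6 stuck-at-0 is consistent with every test.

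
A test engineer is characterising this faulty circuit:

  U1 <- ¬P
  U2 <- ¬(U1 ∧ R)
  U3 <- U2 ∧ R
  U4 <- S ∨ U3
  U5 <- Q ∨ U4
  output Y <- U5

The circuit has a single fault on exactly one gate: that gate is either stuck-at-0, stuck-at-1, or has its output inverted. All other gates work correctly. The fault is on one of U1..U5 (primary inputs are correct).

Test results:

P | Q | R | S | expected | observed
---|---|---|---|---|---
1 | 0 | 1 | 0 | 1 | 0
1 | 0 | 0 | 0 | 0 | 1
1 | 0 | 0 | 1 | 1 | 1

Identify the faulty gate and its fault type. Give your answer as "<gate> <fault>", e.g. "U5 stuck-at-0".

U3 inverted output

Fault-free values for test 1 (P=1, Q=0, R=1, S=0): U1=0, U2=1, U3=1, U4=1, U5=1, giving Y=1. Observed 0.
Test 1: faults giving observed 0 are {U1 stuck-at-1, U1 inverted output, U2 stuck-at-0, U2 inverted output, U3 stuck-at-0, U3 inverted output, U4 stuck-at-0, U4 inverted output, U5 stuck-at-0, U5 inverted output}.
Test 2 (P=1, Q=0, R=0, S=0): fault-free U1=0, U2=1, U3=0, U4=0, U5=0 → 0; observed 1. Eliminates U1 stuck-at-1, U1 inverted output, U2 stuck-at-0, U2 inverted output, U3 stuck-at-0, U4 stuck-at-0, U5 stuck-at-0.
Test 3 (P=1, Q=0, R=0, S=1): fault-free U1=0, U2=1, U3=0, U4=1, U5=1 → 1; observed 1. Eliminates U4 inverted output, U5 inverted output.
Only U3 inverted output is consistent with every test.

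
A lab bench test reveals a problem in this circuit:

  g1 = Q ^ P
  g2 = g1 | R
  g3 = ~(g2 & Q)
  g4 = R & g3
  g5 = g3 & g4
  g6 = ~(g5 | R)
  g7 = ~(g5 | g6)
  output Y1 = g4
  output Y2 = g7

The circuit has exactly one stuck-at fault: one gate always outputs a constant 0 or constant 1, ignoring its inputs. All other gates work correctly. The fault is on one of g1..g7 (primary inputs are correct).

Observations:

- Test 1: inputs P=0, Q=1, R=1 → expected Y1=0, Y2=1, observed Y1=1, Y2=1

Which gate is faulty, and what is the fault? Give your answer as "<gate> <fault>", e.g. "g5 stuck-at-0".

g4 stuck-at-1

Fault-free values for test 1 (P=0, Q=1, R=1): g1=1, g2=1, g3=0, g4=0, g5=0, g6=0, g7=1, giving Y1=0, Y2=1. Observed Y1=1, Y2=1.
Test 1: faults giving observed Y1=1, Y2=1 are {g4 stuck-at-1}.
Only g4 stuck-at-1 is consistent with every test.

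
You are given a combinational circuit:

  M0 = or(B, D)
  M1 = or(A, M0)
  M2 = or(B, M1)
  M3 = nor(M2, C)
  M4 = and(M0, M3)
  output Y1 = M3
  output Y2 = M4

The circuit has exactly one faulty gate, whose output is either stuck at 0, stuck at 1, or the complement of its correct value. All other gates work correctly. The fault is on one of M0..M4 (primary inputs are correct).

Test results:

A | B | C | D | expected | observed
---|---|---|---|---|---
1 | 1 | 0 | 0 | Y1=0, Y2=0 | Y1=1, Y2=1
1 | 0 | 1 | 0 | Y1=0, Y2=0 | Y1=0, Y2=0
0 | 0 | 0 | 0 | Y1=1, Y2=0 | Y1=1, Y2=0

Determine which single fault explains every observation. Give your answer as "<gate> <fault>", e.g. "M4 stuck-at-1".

M2 stuck-at-0

Fault-free values for test 1 (A=1, B=1, C=0, D=0): M0=1, M1=1, M2=1, M3=0, M4=0, giving Y1=0, Y2=0. Observed Y1=1, Y2=1.
Test 1: faults giving observed Y1=1, Y2=1 are {M2 stuck-at-0, M2 inverted output, M3 stuck-at-1, M3 inverted output}.
Test 2 (A=1, B=0, C=1, D=0): fault-free M0=0, M1=1, M2=1, M3=0, M4=0 → Y1=0, Y2=0; observed Y1=0, Y2=0. Eliminates M3 stuck-at-1, M3 inverted output.
Test 3 (A=0, B=0, C=0, D=0): fault-free M0=0, M1=0, M2=0, M3=1, M4=0 → Y1=1, Y2=0; observed Y1=1, Y2=0. Eliminates M2 inverted output.
Only M2 stuck-at-0 is consistent with every test.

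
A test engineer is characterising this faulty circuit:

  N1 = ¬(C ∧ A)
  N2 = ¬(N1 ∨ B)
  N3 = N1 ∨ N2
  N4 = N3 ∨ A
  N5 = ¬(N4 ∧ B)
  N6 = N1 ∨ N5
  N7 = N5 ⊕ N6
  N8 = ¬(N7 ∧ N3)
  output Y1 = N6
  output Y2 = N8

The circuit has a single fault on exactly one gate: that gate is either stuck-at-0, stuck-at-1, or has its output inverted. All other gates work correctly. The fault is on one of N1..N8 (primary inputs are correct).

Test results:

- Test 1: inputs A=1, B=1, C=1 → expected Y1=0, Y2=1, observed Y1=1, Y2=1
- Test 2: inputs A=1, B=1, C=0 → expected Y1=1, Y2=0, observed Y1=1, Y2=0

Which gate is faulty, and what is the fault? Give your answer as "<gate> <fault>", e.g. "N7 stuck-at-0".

N6 stuck-at-1

Fault-free values for test 1 (A=1, B=1, C=1): N1=0, N2=0, N3=0, N4=1, N5=0, N6=0, N7=0, N8=1, giving Y1=0, Y2=1. Observed Y1=1, Y2=1.
Test 1: faults giving observed Y1=1, Y2=1 are {N4 stuck-at-0, N4 inverted output, N5 stuck-at-1, N5 inverted output, N6 stuck-at-1, N6 inverted output}.
Test 2 (A=1, B=1, C=0): fault-free N1=1, N2=0, N3=1, N4=1, N5=0, N6=1, N7=1, N8=0 → Y1=1, Y2=0; observed Y1=1, Y2=0. Eliminates N4 stuck-at-0, N4 inverted output, N5 stuck-at-1, N5 inverted output, N6 inverted output.
Only N6 stuck-at-1 is consistent with every test.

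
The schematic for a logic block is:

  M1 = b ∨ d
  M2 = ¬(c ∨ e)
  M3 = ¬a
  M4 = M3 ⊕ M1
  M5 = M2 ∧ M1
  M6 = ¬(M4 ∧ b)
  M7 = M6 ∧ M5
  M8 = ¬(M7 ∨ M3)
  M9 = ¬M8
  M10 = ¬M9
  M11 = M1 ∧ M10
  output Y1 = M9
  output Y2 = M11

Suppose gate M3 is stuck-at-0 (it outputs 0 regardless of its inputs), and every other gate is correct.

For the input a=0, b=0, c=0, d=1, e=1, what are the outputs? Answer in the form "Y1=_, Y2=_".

Y1=0, Y2=1

Propagate with M3 forced: M1=1, M2=0, M3=0 [stuck-at-0], M4=1, M5=0, M6=1, M7=0, M8=1, M9=0, M10=1, M11=1.
So the outputs are Y1=0, Y2=1. (Without the fault they would be Y1=1, Y2=0.)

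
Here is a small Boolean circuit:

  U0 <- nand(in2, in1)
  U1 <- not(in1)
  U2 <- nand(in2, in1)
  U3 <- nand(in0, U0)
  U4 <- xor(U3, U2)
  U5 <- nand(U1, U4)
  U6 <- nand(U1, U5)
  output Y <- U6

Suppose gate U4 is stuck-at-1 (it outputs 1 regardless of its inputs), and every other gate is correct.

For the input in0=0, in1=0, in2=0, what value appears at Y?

1

Propagate with U4 forced: U0=1, U1=1, U2=1, U3=1, U4=1 [stuck-at-1], U5=0, U6=1.
So Y = 1. (Without the fault it would be 0.)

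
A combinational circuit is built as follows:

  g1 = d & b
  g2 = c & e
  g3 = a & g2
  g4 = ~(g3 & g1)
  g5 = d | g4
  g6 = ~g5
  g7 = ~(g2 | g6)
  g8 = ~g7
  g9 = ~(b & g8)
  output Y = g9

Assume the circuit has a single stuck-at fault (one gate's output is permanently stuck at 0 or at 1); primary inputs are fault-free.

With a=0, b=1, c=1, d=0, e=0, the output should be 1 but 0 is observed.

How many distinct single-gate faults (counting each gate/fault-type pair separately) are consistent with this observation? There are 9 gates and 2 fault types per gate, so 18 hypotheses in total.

Fault-free: g1=0, g2=0, g3=0, g4=1, g5=1, g6=0, g7=1, g8=0, g9=1 → 1. Observed 0.
  g1: none of the 2 fault types match ✗
  g2: stuck-at-1 ✓; others ✗
  g3: none of the 2 fault types match ✗
  g4: stuck-at-0 ✓; others ✗
  g5: stuck-at-0 ✓; others ✗
  g6: stuck-at-1 ✓; others ✗
  g7: stuck-at-0 ✓; others ✗
  g8: stuck-at-1 ✓; others ✗
  g9: stuck-at-0 ✓; others ✗
Consistent faults: {g2 stuck-at-1, g4 stuck-at-0, g5 stuck-at-0, g6 stuck-at-1, g7 stuck-at-0, g8 stuck-at-1, g9 stuck-at-0} — 7 in all.

7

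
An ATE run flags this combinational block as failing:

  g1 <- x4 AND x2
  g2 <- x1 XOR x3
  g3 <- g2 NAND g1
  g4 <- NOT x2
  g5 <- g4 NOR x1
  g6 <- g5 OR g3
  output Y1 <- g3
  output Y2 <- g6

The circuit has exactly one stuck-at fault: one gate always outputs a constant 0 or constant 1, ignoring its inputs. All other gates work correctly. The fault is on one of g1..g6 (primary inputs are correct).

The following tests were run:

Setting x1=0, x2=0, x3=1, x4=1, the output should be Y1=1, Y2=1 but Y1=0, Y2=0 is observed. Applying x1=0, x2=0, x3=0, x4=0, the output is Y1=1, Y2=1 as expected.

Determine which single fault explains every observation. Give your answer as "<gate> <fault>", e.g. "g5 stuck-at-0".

Fault-free values for test 1 (x1=0, x2=0, x3=1, x4=1): g1=0, g2=1, g3=1, g4=1, g5=0, g6=1, giving Y1=1, Y2=1. Observed Y1=0, Y2=0.
Test 1: faults giving observed Y1=0, Y2=0 are {g1 stuck-at-1, g3 stuck-at-0}.
Test 2 (x1=0, x2=0, x3=0, x4=0): fault-free g1=0, g2=0, g3=1, g4=1, g5=0, g6=1 → Y1=1, Y2=1; observed Y1=1, Y2=1. Eliminates g3 stuck-at-0.
Only g1 stuck-at-1 is consistent with every test.

g1 stuck-at-1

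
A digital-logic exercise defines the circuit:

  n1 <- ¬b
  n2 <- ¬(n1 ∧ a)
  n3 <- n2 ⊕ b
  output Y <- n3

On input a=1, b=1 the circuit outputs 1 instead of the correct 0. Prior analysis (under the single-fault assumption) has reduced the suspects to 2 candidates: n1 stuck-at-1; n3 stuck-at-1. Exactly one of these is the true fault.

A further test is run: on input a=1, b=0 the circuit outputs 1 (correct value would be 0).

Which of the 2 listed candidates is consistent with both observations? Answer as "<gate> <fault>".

n3 stuck-at-1

Evaluate each candidate on input a=1, b=0:
  n1 stuck-at-1: n1=1 [stuck-at-1], n2=0, n3=0 → 0 — eliminated
  n3 stuck-at-1: n1=1, n2=0, n3=1 [stuck-at-1] → 1 — matches
Only n3 stuck-at-1 reproduces the observed 1.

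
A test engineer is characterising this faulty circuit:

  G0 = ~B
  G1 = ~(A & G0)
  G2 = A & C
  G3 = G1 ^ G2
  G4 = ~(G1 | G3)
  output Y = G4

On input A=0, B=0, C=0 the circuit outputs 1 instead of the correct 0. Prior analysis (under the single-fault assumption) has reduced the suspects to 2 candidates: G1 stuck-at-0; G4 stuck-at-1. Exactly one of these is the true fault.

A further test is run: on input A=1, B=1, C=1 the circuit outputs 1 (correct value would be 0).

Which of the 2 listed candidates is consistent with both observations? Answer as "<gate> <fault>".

G4 stuck-at-1

Evaluate each candidate on input A=1, B=1, C=1:
  G1 stuck-at-0: G0=0, G1=0 [stuck-at-0], G2=1, G3=1, G4=0 → 0 — eliminated
  G4 stuck-at-1: G0=0, G1=1, G2=1, G3=0, G4=1 [stuck-at-1] → 1 — matches
Only G4 stuck-at-1 reproduces the observed 1.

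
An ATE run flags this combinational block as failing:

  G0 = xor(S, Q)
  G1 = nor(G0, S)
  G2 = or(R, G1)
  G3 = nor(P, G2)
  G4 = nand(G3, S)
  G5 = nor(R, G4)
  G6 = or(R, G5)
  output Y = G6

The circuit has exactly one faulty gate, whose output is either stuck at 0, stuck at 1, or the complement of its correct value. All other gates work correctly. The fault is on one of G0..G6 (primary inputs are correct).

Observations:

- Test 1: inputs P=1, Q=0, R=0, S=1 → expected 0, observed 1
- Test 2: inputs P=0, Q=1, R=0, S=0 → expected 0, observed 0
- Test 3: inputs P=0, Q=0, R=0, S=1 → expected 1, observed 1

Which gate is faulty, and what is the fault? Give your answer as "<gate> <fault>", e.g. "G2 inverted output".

G3 stuck-at-1

Fault-free values for test 1 (P=1, Q=0, R=0, S=1): G0=1, G1=0, G2=0, G3=0, G4=1, G5=0, G6=0, giving Y=0. Observed 1.
Test 1: faults giving observed 1 are {G3 stuck-at-1, G3 inverted output, G4 stuck-at-0, G4 inverted output, G5 stuck-at-1, G5 inverted output, G6 stuck-at-1, G6 inverted output}.
Test 2 (P=0, Q=1, R=0, S=0): fault-free G0=1, G1=0, G2=0, G3=1, G4=1, G5=0, G6=0 → 0; observed 0. Eliminates G4 stuck-at-0, G4 inverted output, G5 stuck-at-1, G5 inverted output, G6 stuck-at-1, G6 inverted output.
Test 3 (P=0, Q=0, R=0, S=1): fault-free G0=1, G1=0, G2=0, G3=1, G4=0, G5=1, G6=1 → 1; observed 1. Eliminates G3 inverted output.
Only G3 stuck-at-1 is consistent with every test.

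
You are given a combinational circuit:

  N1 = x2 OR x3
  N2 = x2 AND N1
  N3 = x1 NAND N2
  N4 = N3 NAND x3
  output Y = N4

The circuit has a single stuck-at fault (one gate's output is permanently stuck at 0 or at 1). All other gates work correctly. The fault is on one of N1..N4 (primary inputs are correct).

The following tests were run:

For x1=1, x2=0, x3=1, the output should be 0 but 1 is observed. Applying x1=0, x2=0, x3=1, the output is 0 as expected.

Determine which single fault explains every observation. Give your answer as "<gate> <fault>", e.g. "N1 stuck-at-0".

Fault-free values for test 1 (x1=1, x2=0, x3=1): N1=1, N2=0, N3=1, N4=0, giving Y=0. Observed 1.
Test 1: faults giving observed 1 are {N2 stuck-at-1, N3 stuck-at-0, N4 stuck-at-1}.
Test 2 (x1=0, x2=0, x3=1): fault-free N1=1, N2=0, N3=1, N4=0 → 0; observed 0. Eliminates N3 stuck-at-0, N4 stuck-at-1.
Only N2 stuck-at-1 is consistent with every test.

N2 stuck-at-1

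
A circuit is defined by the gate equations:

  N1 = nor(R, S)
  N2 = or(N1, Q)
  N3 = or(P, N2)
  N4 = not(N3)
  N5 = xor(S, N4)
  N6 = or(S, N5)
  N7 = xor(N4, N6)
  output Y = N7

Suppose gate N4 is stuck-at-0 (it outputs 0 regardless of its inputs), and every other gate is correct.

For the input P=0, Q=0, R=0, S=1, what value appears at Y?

1

Propagate with N4 forced: N1=0, N2=0, N3=0, N4=0 [stuck-at-0], N5=1, N6=1, N7=1.
So Y = 1. (Without the fault it would be 0.)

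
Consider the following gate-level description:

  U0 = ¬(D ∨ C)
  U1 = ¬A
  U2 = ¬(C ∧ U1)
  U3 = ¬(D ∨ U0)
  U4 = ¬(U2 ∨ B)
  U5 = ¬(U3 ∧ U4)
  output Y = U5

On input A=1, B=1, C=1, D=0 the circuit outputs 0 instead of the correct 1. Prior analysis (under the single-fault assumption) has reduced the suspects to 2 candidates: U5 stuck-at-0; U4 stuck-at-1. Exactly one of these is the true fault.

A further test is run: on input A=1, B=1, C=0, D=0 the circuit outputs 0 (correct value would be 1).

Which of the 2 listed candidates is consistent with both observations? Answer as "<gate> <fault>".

U5 stuck-at-0

Evaluate each candidate on input A=1, B=1, C=0, D=0:
  U5 stuck-at-0: U0=1, U1=0, U2=1, U3=0, U4=0, U5=0 [stuck-at-0] → 0 — matches
  U4 stuck-at-1: U0=1, U1=0, U2=1, U3=0, U4=1 [stuck-at-1], U5=1 → 1 — eliminated
Only U5 stuck-at-0 reproduces the observed 0.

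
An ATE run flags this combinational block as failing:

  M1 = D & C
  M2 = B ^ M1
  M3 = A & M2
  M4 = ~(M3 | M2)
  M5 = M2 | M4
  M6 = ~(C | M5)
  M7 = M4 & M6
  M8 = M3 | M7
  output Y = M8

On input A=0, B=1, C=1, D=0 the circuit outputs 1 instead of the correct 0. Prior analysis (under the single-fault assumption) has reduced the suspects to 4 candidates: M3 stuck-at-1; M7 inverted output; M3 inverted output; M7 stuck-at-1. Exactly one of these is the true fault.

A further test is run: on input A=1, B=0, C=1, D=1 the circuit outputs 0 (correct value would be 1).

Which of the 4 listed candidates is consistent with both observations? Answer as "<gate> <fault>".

Evaluate each candidate on input A=1, B=0, C=1, D=1:
  M3 stuck-at-1: M1=1, M2=1, M3=1 [stuck-at-1], M4=0, M5=1, M6=0, M7=0, M8=1 → 1 — eliminated
  M7 inverted output: M1=1, M2=1, M3=1, M4=0, M5=1, M6=0, M7=1 [inverted output], M8=1 → 1 — eliminated
  M3 inverted output: M1=1, M2=1, M3=0 [inverted output], M4=0, M5=1, M6=0, M7=0, M8=0 → 0 — matches
  M7 stuck-at-1: M1=1, M2=1, M3=1, M4=0, M5=1, M6=0, M7=1 [stuck-at-1], M8=1 → 1 — eliminated
Only M3 inverted output reproduces the observed 0.

M3 inverted output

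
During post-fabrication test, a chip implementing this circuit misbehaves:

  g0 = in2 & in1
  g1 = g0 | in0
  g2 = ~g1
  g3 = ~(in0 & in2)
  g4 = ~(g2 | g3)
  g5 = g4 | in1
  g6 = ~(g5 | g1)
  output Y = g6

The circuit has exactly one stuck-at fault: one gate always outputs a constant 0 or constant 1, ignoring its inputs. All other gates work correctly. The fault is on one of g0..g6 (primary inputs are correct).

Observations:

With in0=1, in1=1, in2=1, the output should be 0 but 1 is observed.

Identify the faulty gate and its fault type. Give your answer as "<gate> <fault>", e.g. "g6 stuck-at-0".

g6 stuck-at-1

Fault-free values for test 1 (in0=1, in1=1, in2=1): g0=1, g1=1, g2=0, g3=0, g4=1, g5=1, g6=0, giving Y=0. Observed 1.
Test 1: faults giving observed 1 are {g6 stuck-at-1}.
Only g6 stuck-at-1 is consistent with every test.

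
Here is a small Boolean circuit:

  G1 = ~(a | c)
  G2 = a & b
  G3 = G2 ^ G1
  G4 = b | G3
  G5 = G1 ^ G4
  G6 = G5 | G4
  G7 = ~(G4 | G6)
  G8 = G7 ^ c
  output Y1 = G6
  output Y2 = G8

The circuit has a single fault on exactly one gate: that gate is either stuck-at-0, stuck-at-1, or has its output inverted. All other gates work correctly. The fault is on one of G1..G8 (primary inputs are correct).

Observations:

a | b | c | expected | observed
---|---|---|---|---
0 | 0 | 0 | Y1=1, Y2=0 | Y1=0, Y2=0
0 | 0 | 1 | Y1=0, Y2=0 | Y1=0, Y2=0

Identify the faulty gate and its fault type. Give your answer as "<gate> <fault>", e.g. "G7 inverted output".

G6 stuck-at-0

Fault-free values for test 1 (a=0, b=0, c=0): G1=1, G2=0, G3=1, G4=1, G5=0, G6=1, G7=0, G8=0, giving Y1=1, Y2=0. Observed Y1=0, Y2=0.
Test 1: faults giving observed Y1=0, Y2=0 are {G6 stuck-at-0, G6 inverted output}.
Test 2 (a=0, b=0, c=1): fault-free G1=0, G2=0, G3=0, G4=0, G5=0, G6=0, G7=1, G8=0 → Y1=0, Y2=0; observed Y1=0, Y2=0. Eliminates G6 inverted output.
Only G6 stuck-at-0 is consistent with every test.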